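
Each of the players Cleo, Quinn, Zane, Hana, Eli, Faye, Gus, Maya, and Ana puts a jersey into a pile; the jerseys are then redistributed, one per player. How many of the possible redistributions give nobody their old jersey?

This is the derangement count D_9: permutations of 9 items with no fixed point.
By inclusion–exclusion this is Σ_{j=0}^{9} (−1)^j C(9,j)·(9−j)!.
Computing: 362880 − 362880 + 181440 − 60480 + 15120 − 3024 + 504 − 72 + 9 − 1 = 133496.

133496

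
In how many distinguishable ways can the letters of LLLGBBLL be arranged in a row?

168

LLLGBBLL has 8 letters with B appearing twice and L appearing 5 times.
The number of distinct arrangements is 8!/(5!·2!) = 40320/240 = 168.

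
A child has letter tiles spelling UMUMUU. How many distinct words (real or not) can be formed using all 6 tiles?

Letter multiplicities in UMUMUU: M×2, U×4.
Dividing 6! = 720 by 4!·2! = 48 for the repeated letters gives 15.

15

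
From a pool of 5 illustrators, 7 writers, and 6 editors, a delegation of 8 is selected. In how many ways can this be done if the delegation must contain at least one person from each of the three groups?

With no constraint there are C(18,8) = 43758 possible selections.
Selections missing a whole group: no illustrators → C(13,8) = 1287; no writers → C(11,8) = 165; no editors → C(12,8) = 495.
Add back selections omitting two groups (i.e. drawn from a single group): C(5,8) + C(7,8) + C(6,8) = 0.
By inclusion–exclusion: 43758 − 1947 + 0 = 41811.

41811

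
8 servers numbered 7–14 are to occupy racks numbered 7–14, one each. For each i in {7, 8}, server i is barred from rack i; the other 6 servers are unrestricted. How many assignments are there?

Let Aᵢ (for i ∈ {7, 8}) be the placements that put server i in its forbidden rack. Any j of these fix j positions, leaving (8−j)! ways to fill the rest, and there are C(2,j) ways to pick which j.
By inclusion–exclusion, the number of valid placements is Σ_{j=0}^{2} (−1)^j C(2,j)·(8−j)!.
Computing: 40320 − 10080 + 720 = 30960.

30960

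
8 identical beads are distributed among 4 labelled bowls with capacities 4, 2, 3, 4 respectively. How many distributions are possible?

40

By stars and bars, unrestricted non-negative solutions to x_1+…+x_4 = 8 number C(8+3,3) = 165.
Subtract solutions that violate a single cap (substitute x_i' = x_i − (cap_i+1)): x_1 ≥ 5 gives C(6,3) = 20; x_2 ≥ 3 gives C(8,3) = 56; x_3 ≥ 4 gives C(7,3) = 35; x_4 ≥ 5 gives C(6,3) = 20. Together 131.
Add back pairs where two caps are both exceeded: 1 + 0 + 0 + 4 + 1 + 0 = 6.
By inclusion–exclusion the count is 165 − 131 + 6 = 40.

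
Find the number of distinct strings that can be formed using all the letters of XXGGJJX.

210

XXGGJJX has 7 letters with G appearing twice, J appearing twice, and X appearing 3 times.
The number of distinct arrangements is 7!/(3!·2!·2!) = 5040/24 = 210.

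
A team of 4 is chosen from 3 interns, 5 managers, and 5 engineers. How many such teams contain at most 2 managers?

630

Split by how many managers are chosen (0 through 2).
Sum: C(5,0)·C(8,4) + C(5,1)·C(8,3) + C(5,2)·C(8,2) = 70 + 280 + 280 = 630.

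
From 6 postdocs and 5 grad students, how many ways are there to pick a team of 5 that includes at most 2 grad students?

Split by how many grad students are chosen (0 through 2).
Sum: C(5,0)·C(6,5) + C(5,1)·C(6,4) + C(5,2)·C(6,3) = 6 + 75 + 200 = 281.

281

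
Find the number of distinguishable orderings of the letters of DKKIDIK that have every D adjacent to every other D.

Treat the 2 copies of D as a single block. The multiset to arrange is then {DD, I, I, K, K, K}, 6 items in all.
That gives (6)!/(3!·2!) = 60 arrangements.

60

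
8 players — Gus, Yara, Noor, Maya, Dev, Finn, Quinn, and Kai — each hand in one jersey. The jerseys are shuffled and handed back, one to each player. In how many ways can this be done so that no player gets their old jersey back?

14833

Count assignments avoiding every fixed point. For any j of the 8 players fixed to their old jersey, the other 8−j can be arranged in (8−j)! ways.
By inclusion–exclusion this is Σ_{j=0}^{8} (−1)^j C(8,j)·(8−j)!.
Computing: 40320 − 40320 + 20160 − 6720 + 1680 − 336 + 56 − 8 + 1 = 14833.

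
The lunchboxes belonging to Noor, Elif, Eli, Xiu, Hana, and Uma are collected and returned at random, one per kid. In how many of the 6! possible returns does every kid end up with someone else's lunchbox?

This is the derangement count D_6: permutations of 6 items with no fixed point.
By inclusion–exclusion this is Σ_{j=0}^{6} (−1)^j C(6,j)·(6−j)!.
Computing: 720 − 720 + 360 − 120 + 30 − 6 + 1 = 265.

265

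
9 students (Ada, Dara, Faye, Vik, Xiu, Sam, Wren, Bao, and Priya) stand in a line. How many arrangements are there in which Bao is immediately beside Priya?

Treat {Bao, Priya} as a single unit. There are 8 units to order, and the pair itself can be ordered 2 ways.
So the count is 2·(8)! = 80640.

80640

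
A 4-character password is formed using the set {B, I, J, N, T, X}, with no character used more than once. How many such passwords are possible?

With no repetition, fill the 4 characters in order: 6 choices, then 5, down to 3.
That product is 6 × 5 × 4 × 3 = 360.

360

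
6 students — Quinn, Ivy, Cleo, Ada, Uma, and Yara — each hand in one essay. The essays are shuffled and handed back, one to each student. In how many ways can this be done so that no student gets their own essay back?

This is the derangement count D_6: permutations of 6 items with no fixed point.
By inclusion–exclusion this is Σ_{j=0}^{6} (−1)^j C(6,j)·(6−j)!.
Computing: 720 − 720 + 360 − 120 + 30 − 6 + 1 = 265.

265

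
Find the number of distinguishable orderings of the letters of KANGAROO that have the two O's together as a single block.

2520

Treat the 2 copies of O as a single block. The multiset to arrange is then {OO, A, A, G, K, N, R}, 7 items in all.
That gives (7)!/(2!) = 2520 arrangements.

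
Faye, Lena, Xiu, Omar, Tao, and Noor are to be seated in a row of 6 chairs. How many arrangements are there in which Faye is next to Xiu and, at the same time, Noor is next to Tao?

96

Treat {Faye,Xiu} as one block (2 orders) and {Noor,Tao} as another (2 orders).
That leaves 4 units to arrange: 2 × 2 × 4! = 4 × 24 = 96.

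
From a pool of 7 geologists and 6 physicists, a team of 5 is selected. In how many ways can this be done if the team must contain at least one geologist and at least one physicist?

With no constraint there are C(13,5) = 1287 possible selections.
Selections missing a whole group: no geologists → C(6,5) = 6; no physicists → C(7,5) = 21.
Both groups omitted at once is impossible, so 1287 − 27 = 1260.

1260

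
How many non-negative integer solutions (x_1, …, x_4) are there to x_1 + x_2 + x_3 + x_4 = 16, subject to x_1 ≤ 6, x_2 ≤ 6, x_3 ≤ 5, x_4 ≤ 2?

19

Without the upper bounds there are C(19,3) = 969 ways to split 16 among 4 variables.
Subtract solutions that violate a single cap (substitute x_i' = x_i − (cap_i+1)): x_1 ≥ 7 gives C(12,3) = 220; x_2 ≥ 7 gives C(12,3) = 220; x_3 ≥ 6 gives C(13,3) = 286; x_4 ≥ 3 gives C(16,3) = 560. Together 1286.
Add back pairs where two caps are both exceeded: 10 + 20 + 84 + 20 + 84 + 120 = 338.
Subtract triples: 0 + 0 + 1 + 1 = 2.
By inclusion–exclusion the count is 969 − 1286 + 338 − 2 = 19.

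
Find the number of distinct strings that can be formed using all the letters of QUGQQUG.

QUGQQUG has 7 letters with G appearing twice, Q appearing 3 times, and U appearing twice.
The number of distinct arrangements is 7!/(3!·2!·2!) = 5040/24 = 210.

210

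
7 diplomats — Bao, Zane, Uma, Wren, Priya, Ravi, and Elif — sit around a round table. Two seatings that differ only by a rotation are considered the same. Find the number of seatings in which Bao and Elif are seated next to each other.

Treat {Bao, Elif} as one unit (2 internal orders) and seat the resulting 6 units around the table: (5)! circular arrangements.
So 2 × (5)! = 2 × 120 = 240.

240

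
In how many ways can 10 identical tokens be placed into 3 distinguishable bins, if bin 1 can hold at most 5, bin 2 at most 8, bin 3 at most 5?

Without the upper bounds there are C(12,2) = 66 ways to split 10 among 3 bins.
Subtract solutions that violate a single cap (substitute x_i' = x_i − (cap_i+1)): x_1 ≥ 6 gives C(6,2) = 15; x_2 ≥ 9 gives C(3,2) = 3; x_3 ≥ 6 gives C(6,2) = 15. Together 33.
No two caps can be exceeded simultaneously, so the pair terms are all 0.
By inclusion–exclusion the count is 66 − 33 + 0 = 33.

33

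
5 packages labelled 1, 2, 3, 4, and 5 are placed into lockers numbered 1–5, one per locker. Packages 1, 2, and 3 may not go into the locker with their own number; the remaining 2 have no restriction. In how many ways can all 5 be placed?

Let Aᵢ (for i ∈ {1, 2, 3}) be the placements that put package i in its forbidden locker. Any j of these fix j positions, leaving (5−j)! ways to fill the rest, and there are C(3,j) ways to pick which j.
By inclusion–exclusion, the number of valid placements is Σ_{j=0}^{3} (−1)^j C(3,j)·(5−j)!.
Computing: 120 − 72 + 18 − 2 = 64.

64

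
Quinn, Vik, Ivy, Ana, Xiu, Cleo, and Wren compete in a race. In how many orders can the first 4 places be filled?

This is an ordered selection of 4 from 7: P(7,4).
That gives 7 × 6 × 5 × 4 = 840.

840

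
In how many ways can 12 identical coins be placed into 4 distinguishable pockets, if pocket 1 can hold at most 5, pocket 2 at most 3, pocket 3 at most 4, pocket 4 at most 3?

Ignoring the caps, the number of non-negative solutions to x_1+…+x_4 = 12 is C(15,3) = 455.
Subtract solutions that violate a single cap (substitute x_i' = x_i − (cap_i+1)): x_1 ≥ 6 gives C(9,3) = 84; x_2 ≥ 4 gives C(11,3) = 165; x_3 ≥ 5 gives C(10,3) = 120; x_4 ≥ 4 gives C(11,3) = 165. Together 534.
Add back pairs where two caps are both exceeded: 10 + 4 + 10 + 20 + 35 + 20 = 99.
By inclusion–exclusion the count is 455 − 534 + 99 = 20.

20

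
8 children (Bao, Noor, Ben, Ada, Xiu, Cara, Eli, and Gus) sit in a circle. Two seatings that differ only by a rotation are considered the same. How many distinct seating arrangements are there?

Fix one person's seat to break rotational symmetry; the remaining 7 people can be arranged in (7)! = 5040 ways.

5040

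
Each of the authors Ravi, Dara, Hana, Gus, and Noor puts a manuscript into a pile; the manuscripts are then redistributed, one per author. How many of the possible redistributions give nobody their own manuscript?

This is the derangement count D_5: permutations of 5 items with no fixed point.
By inclusion–exclusion this is Σ_{j=0}^{5} (−1)^j C(5,j)·(5−j)!.
Computing: 120 − 120 + 60 − 20 + 5 − 1 = 44.

44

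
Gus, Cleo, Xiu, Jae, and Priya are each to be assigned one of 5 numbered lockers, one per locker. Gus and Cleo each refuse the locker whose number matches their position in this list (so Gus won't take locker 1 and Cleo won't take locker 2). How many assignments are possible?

Let Aᵢ (for i ∈ {1, 2}) be the placements that put person i in their forbidden locker. Any j of these fix j positions, leaving (5−j)! ways to fill the rest, and there are C(2,j) ways to pick which j.
By inclusion–exclusion, the number of valid placements is Σ_{j=0}^{2} (−1)^j C(2,j)·(5−j)!.
Computing: 120 − 48 + 6 = 78.

78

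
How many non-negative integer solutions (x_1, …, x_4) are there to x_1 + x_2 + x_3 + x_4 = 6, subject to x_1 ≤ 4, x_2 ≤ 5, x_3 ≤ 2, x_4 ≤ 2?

Ignoring the caps, the number of non-negative solutions to x_1+…+x_4 = 6 is C(9,3) = 84.
Subtract solutions that violate a single cap (substitute x_i' = x_i − (cap_i+1)): x_1 ≥ 5 gives C(4,3) = 4; x_2 ≥ 6 gives C(3,3) = 1; x_3 ≥ 3 gives C(6,3) = 20; x_4 ≥ 3 gives C(6,3) = 20. Together 45.
Add back pairs where two caps are both exceeded: 0 + 0 + 0 + 0 + 0 + 1 = 1.
By inclusion–exclusion the count is 84 − 45 + 1 = 40.

40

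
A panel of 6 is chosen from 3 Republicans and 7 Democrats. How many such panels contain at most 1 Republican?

70

Split by how many Republicans are chosen (0 through 1).
Sum: C(3,0)·C(7,6) + C(3,1)·C(7,5) = 7 + 63 = 70.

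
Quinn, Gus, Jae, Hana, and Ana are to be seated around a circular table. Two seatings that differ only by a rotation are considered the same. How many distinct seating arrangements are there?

24

Seat Quinn anywhere (absorbing the rotational symmetry), then permute the other 4: (4)! = 24.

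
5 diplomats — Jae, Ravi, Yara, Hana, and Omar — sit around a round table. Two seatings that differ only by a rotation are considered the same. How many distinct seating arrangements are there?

Around a circle, 5 distinct people have 5!/5 = (4)! = 24 rotationally distinct seatings.

24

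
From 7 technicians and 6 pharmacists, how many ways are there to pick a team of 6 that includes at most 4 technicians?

1583

Split by how many technicians are chosen (0 through 4).
Sum: C(7,0)·C(6,6) + C(7,1)·C(6,5) + C(7,2)·C(6,4) + C(7,3)·C(6,3) + C(7,4)·C(6,2) = 1 + 42 + 315 + 700 + 525 = 1583.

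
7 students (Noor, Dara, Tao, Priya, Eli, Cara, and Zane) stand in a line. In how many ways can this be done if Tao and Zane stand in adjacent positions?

1440

Place the 5 others and the Tao-Zane pair as 6 objects in a line; the pair has 2 internal arrangements.
So the count is 2·(6)! = 1440.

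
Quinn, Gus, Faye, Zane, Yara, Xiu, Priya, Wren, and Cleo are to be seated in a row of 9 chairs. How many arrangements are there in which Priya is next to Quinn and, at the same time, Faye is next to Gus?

Treat {Priya,Quinn} as one block (2 orders) and {Faye,Gus} as another (2 orders).
That leaves 7 units to arrange: 2 × 2 × 7! = 4 × 5040 = 20160.

20160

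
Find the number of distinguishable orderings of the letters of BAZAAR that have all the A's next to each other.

Treat the 3 copies of A as a single block. The multiset to arrange is then {AAA, B, R, Z}, 4 items in all.
All 4 items are distinct, so there are (4)! = 24 arrangements.

24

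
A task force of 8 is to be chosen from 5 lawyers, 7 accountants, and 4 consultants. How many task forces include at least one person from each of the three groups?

Unrestricted: C(16,8) = 12870 ways to pick any 8 of the 16.
Selections missing a whole group: no lawyers → C(11,8) = 165; no accountants → C(9,8) = 9; no consultants → C(12,8) = 495.
Add back selections omitting two groups (i.e. drawn from a single group): C(5,8) + C(7,8) + C(4,8) = 0.
By inclusion–exclusion: 12870 − 669 + 0 = 12201.

12201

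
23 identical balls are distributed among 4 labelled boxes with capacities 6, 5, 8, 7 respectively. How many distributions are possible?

20

Ignoring the caps, the number of non-negative solutions to x_1+…+x_4 = 23 is C(26,3) = 2600.
Subtract solutions that violate a single cap (substitute x_i' = x_i − (cap_i+1)): x_1 ≥ 7 gives C(19,3) = 969; x_2 ≥ 6 gives C(20,3) = 1140; x_3 ≥ 9 gives C(17,3) = 680; x_4 ≥ 8 gives C(18,3) = 816. Together 3605.
Add back pairs where two caps are both exceeded: 286 + 120 + 165 + 165 + 220 + 84 = 1040.
Subtract triples: 4 + 10 + 0 + 1 = 15.
By inclusion–exclusion the count is 2600 − 3605 + 1040 − 15 = 20.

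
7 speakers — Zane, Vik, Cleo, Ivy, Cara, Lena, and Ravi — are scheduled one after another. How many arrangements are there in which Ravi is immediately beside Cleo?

1440

Treat {Ravi, Cleo} as a single unit. There are 6 units to order, and the pair itself can be ordered 2 ways.
That gives 2 × 6! = 2 × 720 = 1440.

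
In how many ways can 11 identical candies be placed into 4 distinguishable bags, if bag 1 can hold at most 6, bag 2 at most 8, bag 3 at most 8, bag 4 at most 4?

225

Without the upper bounds there are C(14,3) = 364 ways to split 11 among 4 bags.
Subtract solutions that violate a single cap (substitute x_i' = x_i − (cap_i+1)): x_1 ≥ 7 gives C(7,3) = 35; x_2 ≥ 9 gives C(5,3) = 10; x_3 ≥ 9 gives C(5,3) = 10; x_4 ≥ 5 gives C(9,3) = 84. Together 139.
No two caps can be exceeded simultaneously, so the pair terms are all 0.
By inclusion–exclusion the count is 364 − 139 + 0 = 225.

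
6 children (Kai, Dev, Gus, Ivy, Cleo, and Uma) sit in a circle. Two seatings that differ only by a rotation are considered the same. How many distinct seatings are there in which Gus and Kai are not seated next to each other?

72

All circular seatings of 6 people number (5)! = 120.
Seatings with Gus beside Kai: treat them as a block with 2 internal orders, giving 2 × (4)! = 48.
Subtracting, 120 − 48 = 72.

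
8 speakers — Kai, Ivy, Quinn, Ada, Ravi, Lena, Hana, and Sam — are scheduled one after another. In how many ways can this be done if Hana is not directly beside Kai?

30240

There are 8! = 40320 arrangements in all. If Hana and Kai are adjacent, merging them into one block gives 2·(7)! = 10080 arrangements.
Complementary counting: 40320 − 10080 = 30240.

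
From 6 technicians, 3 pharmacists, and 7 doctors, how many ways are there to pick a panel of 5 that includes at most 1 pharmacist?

Split by how many pharmacists are chosen (0 through 1).
Sum: C(3,0)·C(13,5) + C(3,1)·C(13,4) = 1287 + 2145 = 3432.

3432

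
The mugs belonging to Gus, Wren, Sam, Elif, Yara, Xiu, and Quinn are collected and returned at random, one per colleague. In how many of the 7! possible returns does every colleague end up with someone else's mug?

1854

This is the derangement count D_7: permutations of 7 items with no fixed point.
By inclusion–exclusion this is Σ_{j=0}^{7} (−1)^j C(7,j)·(7−j)!.
Computing: 5040 − 5040 + 2520 − 840 + 210 − 42 + 7 − 1 = 1854.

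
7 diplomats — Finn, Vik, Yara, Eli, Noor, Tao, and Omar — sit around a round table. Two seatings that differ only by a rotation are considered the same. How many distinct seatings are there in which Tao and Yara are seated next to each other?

Treat {Tao, Yara} as one unit (2 internal orders) and seat the resulting 6 units around the table: (5)! circular arrangements.
So 2 × (5)! = 2 × 120 = 240.

240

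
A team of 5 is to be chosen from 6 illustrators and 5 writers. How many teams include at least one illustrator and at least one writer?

455

Total 5-person selections from all 11: C(11,5) = 462.
Selections missing a whole group: no illustrators → C(5,5) = 1; no writers → C(6,5) = 6.
Both groups omitted at once is impossible, so 462 − 7 = 455.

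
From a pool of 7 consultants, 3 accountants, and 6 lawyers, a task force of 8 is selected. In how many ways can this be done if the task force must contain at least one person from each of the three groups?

Total 8-person selections from all 16: C(16,8) = 12870.
Subtract selections that omit an entire group: no consultants → C(9,8) = 9; no accountants → C(13,8) = 1287; no lawyers → C(10,8) = 45.
Add back selections omitting two groups (i.e. drawn from a single group): C(7,8) + C(3,8) + C(6,8) = 0.
By inclusion–exclusion: 12870 − 1341 + 0 = 11529.

11529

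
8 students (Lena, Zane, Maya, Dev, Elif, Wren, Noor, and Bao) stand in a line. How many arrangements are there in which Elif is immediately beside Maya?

10080

Glue Elif and Maya into one block (2 internal orders), leaving 7 units to arrange in a row.
That gives 2 × 7! = 2 × 5040 = 10080.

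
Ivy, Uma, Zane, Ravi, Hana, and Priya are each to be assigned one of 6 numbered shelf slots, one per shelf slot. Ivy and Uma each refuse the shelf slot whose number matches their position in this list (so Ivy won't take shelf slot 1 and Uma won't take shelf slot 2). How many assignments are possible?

504

Let Aᵢ (for i ∈ {1, 2}) be the placements that put person i in their forbidden shelf slot. Any j of these fix j positions, leaving (6−j)! ways to fill the rest, and there are C(2,j) ways to pick which j.
By inclusion–exclusion, the number of valid placements is Σ_{j=0}^{2} (−1)^j C(2,j)·(6−j)!.
Computing: 720 − 240 + 24 = 504.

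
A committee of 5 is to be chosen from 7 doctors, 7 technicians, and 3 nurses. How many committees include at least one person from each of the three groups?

3724

Total 5-person selections from all 17: C(17,5) = 6188.
Selections missing a whole group: no doctors → C(10,5) = 252; no technicians → C(10,5) = 252; no nurses → C(14,5) = 2002.
Add back selections omitting two groups (i.e. drawn from a single group): C(7,5) + C(7,5) + C(3,5) = 42.
By inclusion–exclusion: 6188 − 2506 + 42 = 3724.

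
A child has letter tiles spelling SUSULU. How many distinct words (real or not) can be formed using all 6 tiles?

60

SUSULU has 6 letters with S appearing twice and U appearing 3 times.
The number of distinct arrangements is 6!/(3!·2!) = 720/12 = 60.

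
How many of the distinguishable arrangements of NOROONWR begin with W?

With the first slot taken by W, it remains to arrange the other 7 letters (NOROONR).
Those 7 letters have N appearing twice, O appearing 3 times, and R appearing twice, giving (7)!/(3!·2!·2!) = 210.

210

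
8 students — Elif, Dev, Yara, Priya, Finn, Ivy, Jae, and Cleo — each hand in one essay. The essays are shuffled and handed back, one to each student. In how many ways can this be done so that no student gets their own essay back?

Let Aᵢ be the assignments in which student i gets their own essay. We want the size of the complement of A₁∪…∪A_8.
By inclusion–exclusion this is Σ_{j=0}^{8} (−1)^j C(8,j)·(8−j)!.
Computing: 40320 − 40320 + 20160 − 6720 + 1680 − 336 + 56 − 8 + 1 = 14833.

14833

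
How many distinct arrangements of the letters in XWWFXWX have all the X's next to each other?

20

Treat the 3 copies of X as a single block. The multiset to arrange is then {XXX, F, W, W, W}, 5 items in all.
That gives (5)!/(3!) = 20 arrangements.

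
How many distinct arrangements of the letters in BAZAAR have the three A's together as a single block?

24

Treat the 3 copies of A as a single block. The multiset to arrange is then {AAA, B, R, Z}, 4 items in all.
All 4 items are distinct, so there are (4)! = 24 arrangements.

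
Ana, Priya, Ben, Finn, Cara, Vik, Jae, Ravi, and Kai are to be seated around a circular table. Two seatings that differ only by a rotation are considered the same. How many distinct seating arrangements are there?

Seat Ana anywhere (absorbing the rotational symmetry), then permute the other 8: (8)! = 40320.

40320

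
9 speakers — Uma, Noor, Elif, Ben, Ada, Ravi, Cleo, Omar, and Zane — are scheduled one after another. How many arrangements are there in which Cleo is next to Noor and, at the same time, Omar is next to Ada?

20160

Treat {Cleo,Noor} as one block (2 orders) and {Omar,Ada} as another (2 orders).
That leaves 7 units to arrange: 2 × 2 × 7! = 4 × 5040 = 20160.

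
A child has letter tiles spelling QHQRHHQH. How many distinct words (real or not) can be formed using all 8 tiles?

Letter multiplicities in QHQRHHQH: H×4, Q×3, R×1.
So there are 8! / (4!·3!) = 280 distinguishable arrangements.

280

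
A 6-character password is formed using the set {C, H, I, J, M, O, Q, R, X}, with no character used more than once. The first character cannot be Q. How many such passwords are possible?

53760

The first character has 9−1 = 8 choices (anything except Q).
The remaining 5 characters are filled from the other 8 symbols without repetition: 8 × 7 × 6 × 5 × 4 = 6720.
Total: 8 × 6720 = 53760.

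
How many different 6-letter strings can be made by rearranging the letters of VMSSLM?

180

Letter multiplicities in VMSSLM: L×1, M×2, S×2, V×1.
Dividing 6! = 720 by 2!·2! = 4 for the repeated letters gives 180.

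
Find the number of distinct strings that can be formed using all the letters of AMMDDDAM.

560

The 8 letters of AMMDDDAM have repeats: A appearing twice, D appearing 3 times, and M appearing 3 times.
Dividing 8! = 40320 by 3!·3!·2! = 72 for the repeated letters gives 560.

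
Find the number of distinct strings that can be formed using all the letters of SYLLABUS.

10080

SYLLABUS has 8 letters with L appearing twice and S appearing twice.
Dividing 8! = 40320 by 2!·2! = 4 for the repeated letters gives 10080.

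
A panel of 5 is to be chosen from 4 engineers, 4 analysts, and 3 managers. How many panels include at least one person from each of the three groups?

Total 5-person selections from all 11: C(11,5) = 462.
Subtract selections that omit an entire group: no engineers → C(7,5) = 21; no analysts → C(7,5) = 21; no managers → C(8,5) = 56.
Add back selections omitting two groups (i.e. drawn from a single group): C(4,5) + C(4,5) + C(3,5) = 0.
By inclusion–exclusion: 462 − 98 + 0 = 364.

364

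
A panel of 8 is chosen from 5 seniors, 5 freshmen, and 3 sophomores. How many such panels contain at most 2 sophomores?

Split by how many sophomores are chosen (0 through 2).
Sum: C(3,0)·C(10,8) + C(3,1)·C(10,7) + C(3,2)·C(10,6) = 45 + 360 + 630 = 1035.

1035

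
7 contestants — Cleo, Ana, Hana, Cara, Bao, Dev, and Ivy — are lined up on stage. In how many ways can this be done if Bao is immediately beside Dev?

1440

Place the 5 others and the Bao-Dev pair as 6 objects in a line; the pair has 2 internal arrangements.
So the count is 2·(6)! = 1440.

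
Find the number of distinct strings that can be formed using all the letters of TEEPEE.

30

Letter multiplicities in TEEPEE: E×4, P×1, T×1.
Dividing 6! = 720 by 4! = 24 for the repeated letters gives 30.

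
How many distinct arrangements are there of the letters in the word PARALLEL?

3360

PARALLEL has 8 letters with A appearing twice and L appearing 3 times.
The number of distinct arrangements is 8!/(3!·2!) = 40320/12 = 3360.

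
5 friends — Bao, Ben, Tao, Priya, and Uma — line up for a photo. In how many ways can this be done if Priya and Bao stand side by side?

Place the 3 others and the Priya-Bao pair as 4 objects in a line; the pair has 2 internal arrangements.
That gives 2 × 4! = 2 × 24 = 48.

48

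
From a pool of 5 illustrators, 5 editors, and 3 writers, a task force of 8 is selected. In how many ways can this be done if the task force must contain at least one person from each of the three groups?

With no constraint there are C(13,8) = 1287 possible selections.
Subtract selections that omit an entire group: no illustrators → C(8,8) = 1; no editors → C(8,8) = 1; no writers → C(10,8) = 45.
Add back selections omitting two groups (i.e. drawn from a single group): C(5,8) + C(5,8) + C(3,8) = 0.
By inclusion–exclusion: 1287 − 47 + 0 = 1240.

1240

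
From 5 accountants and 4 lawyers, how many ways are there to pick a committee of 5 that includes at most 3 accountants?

Split by how many accountants are chosen (0 through 3).
Sum: C(5,0)·C(4,5) + C(5,1)·C(4,4) + C(5,2)·C(4,3) + C(5,3)·C(4,2) = 0 + 5 + 40 + 60 = 105.

105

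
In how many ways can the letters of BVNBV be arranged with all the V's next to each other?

12

Treat the 2 copies of V as a single block. The multiset to arrange is then {VV, B, B, N}, 4 items in all.
That gives (4)!/(2!) = 12 arrangements.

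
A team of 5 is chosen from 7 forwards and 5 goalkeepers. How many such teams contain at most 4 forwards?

Split by how many forwards are chosen (0 through 4).
Sum: C(7,0)·C(5,5) + C(7,1)·C(5,4) + C(7,2)·C(5,3) + C(7,3)·C(5,2) + C(7,4)·C(5,1) = 1 + 35 + 210 + 350 + 175 = 771.

771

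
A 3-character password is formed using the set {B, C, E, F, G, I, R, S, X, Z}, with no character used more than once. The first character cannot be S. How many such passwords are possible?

The first character has 10−1 = 9 choices (anything except S).
The remaining 2 characters are filled from the other 9 symbols without repetition: 9 × 8 = 72.
Total: 9 × 72 = 648.

648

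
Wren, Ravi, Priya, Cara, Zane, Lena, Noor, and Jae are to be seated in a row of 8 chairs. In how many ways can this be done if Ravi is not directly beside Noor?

Of the 8! = 40320 arrangements, those with Ravi and Noor adjacent number 2 × 7! = 10080 (treat the pair as a block with 2 internal orders).
Complementary counting: 40320 − 10080 = 30240.

30240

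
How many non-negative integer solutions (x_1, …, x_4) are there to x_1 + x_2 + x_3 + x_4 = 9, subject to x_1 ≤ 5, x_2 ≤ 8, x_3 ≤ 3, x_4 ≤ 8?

142

Without the upper bounds there are C(12,3) = 220 ways to split 9 among 4 variables.
Subtract solutions that violate a single cap (substitute x_i' = x_i − (cap_i+1)): x_1 ≥ 6 gives C(6,3) = 20; x_2 ≥ 9 gives C(3,3) = 1; x_3 ≥ 4 gives C(8,3) = 56; x_4 ≥ 9 gives C(3,3) = 1. Together 78.
No two caps can be exceeded simultaneously, so the pair terms are all 0.
By inclusion–exclusion the count is 220 − 78 + 0 = 142.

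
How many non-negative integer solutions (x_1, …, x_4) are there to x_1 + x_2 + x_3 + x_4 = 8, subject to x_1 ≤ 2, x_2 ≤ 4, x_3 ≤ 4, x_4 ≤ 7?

Ignoring the caps, the number of non-negative solutions to x_1+…+x_4 = 8 is C(11,3) = 165.
Subtract solutions that violate a single cap (substitute x_i' = x_i − (cap_i+1)): x_1 ≥ 3 gives C(8,3) = 56; x_2 ≥ 5 gives C(6,3) = 20; x_3 ≥ 5 gives C(6,3) = 20; x_4 ≥ 8 gives C(3,3) = 1. Together 97.
Add back pairs where two caps are both exceeded: 1 + 1 + 0 + 0 + 0 + 0 = 2.
By inclusion–exclusion the count is 165 − 97 + 2 = 70.

70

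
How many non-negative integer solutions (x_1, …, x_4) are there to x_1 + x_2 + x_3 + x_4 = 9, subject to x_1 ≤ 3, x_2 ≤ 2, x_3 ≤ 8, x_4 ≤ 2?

35

By stars and bars, unrestricted non-negative solutions to x_1+…+x_4 = 9 number C(9+3,3) = 220.
Subtract solutions that violate a single cap (substitute x_i' = x_i − (cap_i+1)): x_1 ≥ 4 gives C(8,3) = 56; x_2 ≥ 3 gives C(9,3) = 84; x_3 ≥ 9 gives C(3,3) = 1; x_4 ≥ 3 gives C(9,3) = 84. Together 225.
Add back pairs where two caps are both exceeded: 10 + 0 + 10 + 0 + 20 + 0 = 40.
By inclusion–exclusion the count is 220 − 225 + 40 = 35.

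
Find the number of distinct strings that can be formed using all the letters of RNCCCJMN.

3360

The 8 letters of RNCCCJMN have repeats: C appearing 3 times and N appearing twice.
Dividing 8! = 40320 by 3!·2! = 12 for the repeated letters gives 3360.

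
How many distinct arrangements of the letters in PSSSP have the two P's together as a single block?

4

Treat the 2 copies of P as a single block. The multiset to arrange is then {PP, S, S, S}, 4 items in all.
That gives (4)!/(3!) = 4 arrangements.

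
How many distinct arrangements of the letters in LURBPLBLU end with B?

Fix B in the last position and arrange the remaining 8 letters.
Those 8 letters have L appearing 3 times and U appearing twice, giving (8)!/(3!·2!) = 3360.

3360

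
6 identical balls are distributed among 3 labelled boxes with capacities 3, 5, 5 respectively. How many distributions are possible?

By stars and bars, unrestricted non-negative solutions to x_1+…+x_3 = 6 number C(6+2,2) = 28.
Subtract solutions that violate a single cap (substitute x_i' = x_i − (cap_i+1)): x_1 ≥ 4 gives C(4,2) = 6; x_2 ≥ 6 gives C(2,2) = 1; x_3 ≥ 6 gives C(2,2) = 1. Together 8.
No two caps can be exceeded simultaneously, so the pair terms are all 0.
By inclusion–exclusion the count is 28 − 8 + 0 = 20.

20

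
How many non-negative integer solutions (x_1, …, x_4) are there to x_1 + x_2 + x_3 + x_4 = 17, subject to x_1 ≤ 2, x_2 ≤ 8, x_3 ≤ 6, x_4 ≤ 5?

By stars and bars, unrestricted non-negative solutions to x_1+…+x_4 = 17 number C(17+3,3) = 1140.
Subtract solutions that violate a single cap (substitute x_i' = x_i − (cap_i+1)): x_1 ≥ 3 gives C(17,3) = 680; x_2 ≥ 9 gives C(11,3) = 165; x_3 ≥ 7 gives C(13,3) = 286; x_4 ≥ 6 gives C(14,3) = 364. Together 1495.
Add back pairs where two caps are both exceeded: 56 + 120 + 165 + 4 + 10 + 35 = 390.
Subtract triples: 0 + 0 + 4 + 0 = 4.
By inclusion–exclusion the count is 1140 − 1495 + 390 − 4 = 31.

31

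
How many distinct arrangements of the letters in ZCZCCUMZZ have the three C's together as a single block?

Treat the 3 copies of C as a single block. The multiset to arrange is then {CCC, M, U, Z, Z, Z, Z}, 7 items in all.
That gives (7)!/(4!) = 210 arrangements.

210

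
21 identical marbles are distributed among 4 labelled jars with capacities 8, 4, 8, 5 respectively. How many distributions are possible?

Ignoring the caps, the number of non-negative solutions to x_1+…+x_4 = 21 is C(24,3) = 2024.
Subtract solutions that violate a single cap (substitute x_i' = x_i − (cap_i+1)): x_1 ≥ 9 gives C(15,3) = 455; x_2 ≥ 5 gives C(19,3) = 969; x_3 ≥ 9 gives C(15,3) = 455; x_4 ≥ 6 gives C(18,3) = 816. Together 2695.
Add back pairs where two caps are both exceeded: 120 + 20 + 84 + 120 + 286 + 84 = 714.
Subtract triples: 0 + 4 + 0 + 4 = 8.
By inclusion–exclusion the count is 2024 − 2695 + 714 − 8 = 35.

35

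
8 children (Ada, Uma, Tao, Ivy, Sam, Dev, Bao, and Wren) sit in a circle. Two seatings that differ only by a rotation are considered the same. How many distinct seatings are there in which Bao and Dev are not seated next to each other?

Without the restriction there are (7)! = 5040 seatings.
Seatings with Bao beside Dev: treat them as a block with 2 internal orders, giving 2 × (6)! = 1440.
Subtracting, 5040 − 1440 = 3600.

3600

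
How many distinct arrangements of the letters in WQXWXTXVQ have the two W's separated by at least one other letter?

Total arrangements of WQXWXTXVQ: 9!/(3!·2!·2!) = 15120.
Arrangements with the W's together: treat WW as one letter, giving (8)!/(3!·2!) = 3360.
Hence 15120 − 3360 = 11760.

11760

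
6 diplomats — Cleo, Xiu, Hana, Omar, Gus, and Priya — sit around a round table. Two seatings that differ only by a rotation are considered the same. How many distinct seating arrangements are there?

120

Fix one person's seat to break rotational symmetry; the remaining 5 people can be arranged in (5)! = 120 ways.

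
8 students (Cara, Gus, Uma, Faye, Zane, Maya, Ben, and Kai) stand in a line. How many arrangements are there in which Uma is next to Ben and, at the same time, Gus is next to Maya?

Treat {Uma,Ben} as one block (2 orders) and {Gus,Maya} as another (2 orders).
That leaves 6 units to arrange: 2 × 2 × 6! = 4 × 720 = 2880.

2880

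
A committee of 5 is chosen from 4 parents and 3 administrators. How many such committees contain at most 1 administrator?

3

Split by how many administrators are chosen (0 through 1).
Sum: C(3,0)·C(4,5) + C(3,1)·C(4,4) = 0 + 3 = 3.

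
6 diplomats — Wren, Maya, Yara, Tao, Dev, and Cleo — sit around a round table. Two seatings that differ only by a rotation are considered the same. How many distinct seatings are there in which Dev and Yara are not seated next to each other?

All circular seatings of 6 people number (5)! = 120.
Seatings with Dev beside Yara: treat them as a block with 2 internal orders, giving 2 × (4)! = 48.
Subtracting, 120 − 48 = 72.

72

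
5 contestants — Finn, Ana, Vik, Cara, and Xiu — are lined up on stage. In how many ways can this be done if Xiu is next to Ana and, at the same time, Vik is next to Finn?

Treat {Xiu,Ana} as one block (2 orders) and {Vik,Finn} as another (2 orders).
That leaves 3 units to arrange: 2 × 2 × 3! = 4 × 6 = 24.

24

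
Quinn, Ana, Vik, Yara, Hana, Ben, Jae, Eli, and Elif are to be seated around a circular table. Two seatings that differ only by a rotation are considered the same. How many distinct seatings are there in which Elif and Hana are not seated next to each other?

30240

Without the restriction there are (8)! = 40320 seatings.
Those with Elif next to Hana: fuse the pair into one unit and seat 8 units around a circle — 2·(7)! = 10080.
Subtracting, 40320 − 10080 = 30240.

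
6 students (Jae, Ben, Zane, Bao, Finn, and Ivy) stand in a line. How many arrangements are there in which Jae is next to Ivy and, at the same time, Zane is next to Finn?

96

Treat {Jae,Ivy} as one block (2 orders) and {Zane,Finn} as another (2 orders).
That leaves 4 units to arrange: 2 × 2 × 4! = 4 × 24 = 96.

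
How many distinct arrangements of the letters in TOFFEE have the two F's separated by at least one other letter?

120

There are 6!/(2!·2!) = 180 arrangements of TOFFEE in total.
If the two F's are adjacent, glue them into one block, leaving 5 items to arrange: (5)!/(2!) = 60 ways.
Subtracting, 180 − 60 = 120 arrangements keep the F's apart.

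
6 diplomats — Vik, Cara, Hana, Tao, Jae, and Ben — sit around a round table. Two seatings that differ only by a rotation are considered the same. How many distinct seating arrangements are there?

Fix one person's seat to break rotational symmetry; the remaining 5 people can be arranged in (5)! = 120 ways.

120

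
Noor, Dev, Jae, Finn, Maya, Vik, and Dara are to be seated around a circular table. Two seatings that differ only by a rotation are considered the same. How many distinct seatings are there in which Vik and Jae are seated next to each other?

Treat {Vik, Jae} as one unit (2 internal orders) and seat the resulting 6 units around the table: (5)! circular arrangements.
So 2 × (5)! = 2 × 120 = 240.

240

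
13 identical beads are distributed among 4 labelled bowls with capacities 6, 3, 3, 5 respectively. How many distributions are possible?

33

By stars and bars, unrestricted non-negative solutions to x_1+…+x_4 = 13 number C(13+3,3) = 560.
Subtract solutions that violate a single cap (substitute x_i' = x_i − (cap_i+1)): x_1 ≥ 7 gives C(9,3) = 84; x_2 ≥ 4 gives C(12,3) = 220; x_3 ≥ 4 gives C(12,3) = 220; x_4 ≥ 6 gives C(10,3) = 120. Together 644.
Add back pairs where two caps are both exceeded: 10 + 10 + 1 + 56 + 20 + 20 = 117.
By inclusion–exclusion the count is 560 − 644 + 117 = 33.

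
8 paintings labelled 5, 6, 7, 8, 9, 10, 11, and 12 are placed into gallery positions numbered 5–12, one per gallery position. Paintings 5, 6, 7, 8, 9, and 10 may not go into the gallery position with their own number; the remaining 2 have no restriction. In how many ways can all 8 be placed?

Let Aᵢ (for 5 ≤ i ≤ 10) be the placements that put painting i in its forbidden gallery position. Any j of these fix j positions, leaving (8−j)! ways to fill the rest, and there are C(6,j) ways to pick which j.
By inclusion–exclusion, the number of valid placements is Σ_{j=0}^{6} (−1)^j C(6,j)·(8−j)!.
Computing: 40320 − 30240 + 10800 − 2400 + 360 − 36 + 2 = 18806.

18806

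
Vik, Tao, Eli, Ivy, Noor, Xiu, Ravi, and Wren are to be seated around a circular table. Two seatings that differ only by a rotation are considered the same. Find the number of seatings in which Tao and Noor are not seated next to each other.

3600

Without the restriction there are (7)! = 5040 seatings.
Those with Tao next to Noor: fuse the pair into one unit and seat 7 units around a circle — 2·(6)! = 1440.
Subtracting, 5040 − 1440 = 3600.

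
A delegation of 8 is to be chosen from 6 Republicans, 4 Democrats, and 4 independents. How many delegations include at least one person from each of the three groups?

2912

With no constraint there are C(14,8) = 3003 possible selections.
Subtract selections that omit an entire group: no Republicans → C(8,8) = 1; no Democrats → C(10,8) = 45; no independents → C(10,8) = 45.
Add back selections omitting two groups (i.e. drawn from a single group): C(6,8) + C(4,8) + C(4,8) = 0.
By inclusion–exclusion: 3003 − 91 + 0 = 2912.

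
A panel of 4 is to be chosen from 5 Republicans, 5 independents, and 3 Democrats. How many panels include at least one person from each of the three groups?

375

Total 4-person selections from all 13: C(13,4) = 715.
Selections missing a whole group: no Republicans → C(8,4) = 70; no independents → C(8,4) = 70; no Democrats → C(10,4) = 210.
Add back selections omitting two groups (i.e. drawn from a single group): C(5,4) + C(5,4) + C(3,4) = 10.
By inclusion–exclusion: 715 − 350 + 10 = 375.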